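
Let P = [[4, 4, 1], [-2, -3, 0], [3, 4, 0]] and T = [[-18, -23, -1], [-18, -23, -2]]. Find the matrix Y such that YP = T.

Y = [[-1, 1, -4], [-2, 5, 0]]

P is on the right of Y, so right-multiply by P⁻¹: Y = TP⁻¹.
det P = 1; the adjugate gives P⁻¹ = [[0, 4, 3], [0, -3, -2], [1, -4, -4]].
Y = TP⁻¹ = [[-18, -23, -1], [-18, -23, -2]] · [[0, 4, 3], [0, -3, -2], [1, -4, -4]] = [[-1, 1, -4], [-2, 5, 0]].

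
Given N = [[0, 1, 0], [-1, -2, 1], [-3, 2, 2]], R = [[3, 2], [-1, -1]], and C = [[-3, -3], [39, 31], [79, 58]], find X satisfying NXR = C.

X = N⁻¹CR⁻¹ (apply N⁻¹ on the left and R⁻¹ on the right).
det N = -1; the adjugate gives N⁻¹ = [[6, 2, -1], [1, 0, 0], [8, 3, -1]].
R has determinant -1; R⁻¹ = [[1, 2], [-1, -3]].
N⁻¹C = [[-19, -14], [-3, -3], [14, 11]].
X = (N⁻¹C)R⁻¹ = [[-5, 4], [0, 3], [3, -5]].

X = [[-5, 4], [0, 3], [3, -5]]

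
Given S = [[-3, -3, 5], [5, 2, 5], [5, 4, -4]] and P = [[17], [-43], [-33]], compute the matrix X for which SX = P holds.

Left-multiplying both sides by S⁻¹ gives X = S⁻¹P.
det S = -1; the adjugate gives S⁻¹ = [[28, -8, 25], [-45, 13, -40], [-10, 3, -9]].
X = S⁻¹P = [[28, -8, 25], [-45, 13, -40], [-10, 3, -9]] · [[17], [-43], [-33]] = [[-5], [-4], [-2]].

X = [[-5], [-4], [-2]]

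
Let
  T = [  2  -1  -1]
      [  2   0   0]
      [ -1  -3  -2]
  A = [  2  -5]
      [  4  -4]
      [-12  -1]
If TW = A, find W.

W = [[2, -2], [6, 1], [-4, 0]]

T is on the left of W, so left-multiply by T⁻¹: W = T⁻¹A.
det T = 2; the adjugate gives T⁻¹ = [[0, 1/2, 0], [2, -5/2, -1], [-3, 7/2, 1]].
W = T⁻¹A = [[0, 1/2, 0], [2, -5/2, -1], [-3, 7/2, 1]] · [[2, -5], [4, -4], [-12, -1]] = [[2, -2], [6, 1], [-4, 0]].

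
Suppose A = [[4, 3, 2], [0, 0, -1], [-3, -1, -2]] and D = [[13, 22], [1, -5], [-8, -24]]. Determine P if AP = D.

P = [[3, 6], [1, -4], [-1, 5]]

A is on the left of P, so left-multiply by A⁻¹: P = A⁻¹D.
A has determinant 5; A⁻¹ = [[-1/5, 4/5, -3/5], [3/5, -2/5, 4/5], [0, -1, 0]].
P = A⁻¹D = [[-1/5, 4/5, -3/5], [3/5, -2/5, 4/5], [0, -1, 0]] · [[13, 22], [1, -5], [-8, -24]] = [[3, 6], [1, -4], [-1, 5]].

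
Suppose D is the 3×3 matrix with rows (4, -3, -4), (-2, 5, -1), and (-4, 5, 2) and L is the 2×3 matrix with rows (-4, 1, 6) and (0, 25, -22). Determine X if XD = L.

X = [[-2, 0, -1], [5, 6, 2]]

Right-multiplying both sides by D⁻¹ gives X = LD⁻¹.
det D = -4, so D⁻¹ = [[-15/4, 7/2, -23/4], [-2, 2, -3], [-5/2, 2, -7/2]].
X = LD⁻¹ = [[-4, 1, 6], [0, 25, -22]] · [[-15/4, 7/2, -23/4], [-2, 2, -3], [-5/2, 2, -7/2]] = [[-2, 0, -1], [5, 6, 2]].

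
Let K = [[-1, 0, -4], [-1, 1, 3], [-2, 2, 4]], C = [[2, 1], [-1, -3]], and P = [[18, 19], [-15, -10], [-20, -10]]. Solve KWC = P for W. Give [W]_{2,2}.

-2

Isolating W: multiply by K⁻¹ from the left and C⁻¹ from the right, so W = K⁻¹PC⁻¹.
det K = 2; the adjugate gives K⁻¹ = [[-1, -4, 2], [-1, -6, 7/2], [0, 1, -1/2]].
det C = -5, so C⁻¹ = [[3/5, 1/5], [-1/5, -2/5]].
K⁻¹P = [[2, 1], [2, 6], [-5, -5]].
W = (K⁻¹P)C⁻¹ = [[1, 0], [0, -2], [-2, 1]].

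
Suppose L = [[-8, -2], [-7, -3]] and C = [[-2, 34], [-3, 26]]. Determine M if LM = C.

L is on the left of M, so left-multiply by L⁻¹: M = L⁻¹C.
det L = 10; the adjugate gives L⁻¹ = [[-3/10, 1/5], [7/10, -4/5]].
M = L⁻¹C = [[-3/10, 1/5], [7/10, -4/5]] · [[-2, 34], [-3, 26]] = [[0, -5], [1, 3]].

M = [[0, -5], [1, 3]]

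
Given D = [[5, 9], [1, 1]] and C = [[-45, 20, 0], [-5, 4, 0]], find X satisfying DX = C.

X = [[0, 4, 0], [-5, 0, 0]]

D is on the left of X, so left-multiply by D⁻¹: X = D⁻¹C.
det D = -4, so D⁻¹ = [[-1/4, 9/4], [1/4, -5/4]].
X = D⁻¹C = [[-1/4, 9/4], [1/4, -5/4]] · [[-45, 20, 0], [-5, 4, 0]] = [[0, 4, 0], [-5, 0, 0]].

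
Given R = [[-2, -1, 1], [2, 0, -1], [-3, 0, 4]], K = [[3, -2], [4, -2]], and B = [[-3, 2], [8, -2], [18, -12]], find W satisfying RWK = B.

W = [[-2, 4], [5, -5], [0, 3]]

Left-multiply by R⁻¹ and right-multiply by K⁻¹: W = R⁻¹BK⁻¹.
R has determinant 5; R⁻¹ = [[0, 4/5, 1/5], [-1, -1, 0], [0, 3/5, 2/5]].
det K = 2, so K⁻¹ = [[-1, 1], [-2, 3/2]].
R⁻¹B = [[10, -4], [-5, 0], [12, -6]].
W = (R⁻¹B)K⁻¹ = [[-2, 4], [5, -5], [0, 3]].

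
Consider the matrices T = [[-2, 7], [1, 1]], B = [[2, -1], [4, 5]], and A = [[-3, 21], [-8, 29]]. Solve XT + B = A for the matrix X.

XT = A − B = [[-5, 22], [-12, 24]].
T is on the right of X, so right-multiply by T⁻¹: X = (A − B)T⁻¹.
det T = -9, so T⁻¹ = [[-1/9, 7/9], [1/9, 2/9]].
X = (A − B)T⁻¹ = [[3, 1], [4, -4]].

X = [[3, 1], [4, -4]]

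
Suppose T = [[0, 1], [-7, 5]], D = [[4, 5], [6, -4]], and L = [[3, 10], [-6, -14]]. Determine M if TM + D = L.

M = [[1, 5], [-1, 5]]

TM = L − D = [[-1, 5], [-12, -10]].
Since T multiplies M on the left, M = T⁻¹(L − D).
det T = 7; the adjugate gives T⁻¹ = [[5/7, -1/7], [1, 0]].
M = T⁻¹(L − D) = [[1, 5], [-1, 5]].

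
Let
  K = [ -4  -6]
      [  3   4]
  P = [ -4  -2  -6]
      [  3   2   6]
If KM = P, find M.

Since K multiplies M on the left, M = K⁻¹P.
det K = 2; the adjugate gives K⁻¹ = [[2, 3], [-3/2, -2]].
M = K⁻¹P = [[2, 3], [-3/2, -2]] · [[-4, -2, -6], [3, 2, 6]] = [[1, 2, 6], [0, -1, -3]].

M = [[1, 2, 6], [0, -1, -3]]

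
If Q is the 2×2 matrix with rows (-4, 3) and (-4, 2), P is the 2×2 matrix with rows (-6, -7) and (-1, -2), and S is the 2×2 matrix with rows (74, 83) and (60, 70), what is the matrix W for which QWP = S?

W = [[1, 2], [-3, 4]]

Isolating W: multiply by Q⁻¹ from the left and P⁻¹ from the right, so W = Q⁻¹SP⁻¹.
det Q = 4, so Q⁻¹ = [[1/2, -3/4], [1, -1]].
P has determinant 5; P⁻¹ = [[-2/5, 7/5], [1/5, -6/5]].
Q⁻¹S = [[-8, -11], [14, 13]].
W = (Q⁻¹S)P⁻¹ = [[1, 2], [-3, 4]].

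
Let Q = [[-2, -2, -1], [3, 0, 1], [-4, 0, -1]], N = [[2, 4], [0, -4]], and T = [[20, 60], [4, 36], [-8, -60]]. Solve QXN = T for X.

Left-multiply by Q⁻¹ and right-multiply by N⁻¹: X = Q⁻¹TN⁻¹.
det Q = 2, so Q⁻¹ = [[0, -1, -1], [-1/2, -1, -1/2], [0, 4, 3]].
N has determinant -8; N⁻¹ = [[1/2, 1/2], [0, -1/4]].
Q⁻¹T = [[4, 24], [-10, -36], [-8, -36]].
X = (Q⁻¹T)N⁻¹ = [[2, -4], [-5, 4], [-4, 5]].

X = [[2, -4], [-5, 4], [-4, 5]]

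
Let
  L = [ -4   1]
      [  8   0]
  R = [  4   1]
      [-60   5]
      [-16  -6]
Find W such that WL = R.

W = [[1, 1], [5, -5], [-6, -5]]

Right-multiplying both sides by L⁻¹ gives W = RL⁻¹.
L has determinant -8; L⁻¹ = [[0, 1/8], [1, 1/2]].
W = RL⁻¹ = [[4, 1], [-60, 5], [-16, -6]] · [[0, 1/8], [1, 1/2]] = [[1, 1], [5, -5], [-6, -5]].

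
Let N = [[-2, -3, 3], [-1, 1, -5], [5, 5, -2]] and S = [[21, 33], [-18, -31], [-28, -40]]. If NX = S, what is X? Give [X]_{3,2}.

5

Left-multiplying both sides by N⁻¹ gives X = N⁻¹S.
det N = 5; the adjugate gives N⁻¹ = [[23/5, 9/5, 12/5], [-27/5, -11/5, -13/5], [-2, -1, -1]].
X = N⁻¹S = [[23/5, 9/5, 12/5], [-27/5, -11/5, -13/5], [-2, -1, -1]] · [[21, 33], [-18, -31], [-28, -40]] = [[-3, 0], [-1, -6], [4, 5]].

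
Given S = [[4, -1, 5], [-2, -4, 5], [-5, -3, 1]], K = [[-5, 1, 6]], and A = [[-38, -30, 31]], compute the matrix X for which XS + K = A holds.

XS = A − K = [[-33, -31, 25]].
S is on the right of X, so right-multiply by S⁻¹: X = (A − K)S⁻¹.
det S = -3; the adjugate gives S⁻¹ = [[-11/3, 14/3, -5], [23/3, -29/3, 10], [14/3, -17/3, 6]].
X = (A − K)S⁻¹ = [[0, 4, 5]].

X = [[0, 4, 5]]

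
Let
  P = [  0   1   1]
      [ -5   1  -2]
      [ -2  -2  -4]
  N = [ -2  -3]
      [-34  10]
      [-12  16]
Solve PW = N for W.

W = [[4, 1], [-6, 3], [4, -6]]

P is on the left of W, so left-multiply by P⁻¹: W = P⁻¹N.
P has determinant -4; P⁻¹ = [[2, -1/2, 3/4], [4, -1/2, 5/4], [-3, 1/2, -5/4]].
W = P⁻¹N = [[2, -1/2, 3/4], [4, -1/2, 5/4], [-3, 1/2, -5/4]] · [[-2, -3], [-34, 10], [-12, 16]] = [[4, 1], [-6, 3], [4, -6]].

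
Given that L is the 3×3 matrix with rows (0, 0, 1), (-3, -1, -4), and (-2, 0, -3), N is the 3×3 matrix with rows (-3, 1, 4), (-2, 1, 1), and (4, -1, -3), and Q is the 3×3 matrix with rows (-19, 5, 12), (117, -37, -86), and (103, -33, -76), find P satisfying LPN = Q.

Left-multiply by L⁻¹ and right-multiply by N⁻¹: P = L⁻¹QN⁻¹.
L has determinant -2; L⁻¹ = [[-3/2, 0, -1/2], [1/2, -1, 3/2], [1, 0, 0]].
N has determinant -4; N⁻¹ = [[1/2, 1/4, 3/4], [1/2, 7/4, 5/4], [1/2, -1/4, 1/4]].
L⁻¹Q = [[-23, 9, 20], [28, -10, -22], [-19, 5, 12]].
P = (L⁻¹Q)N⁻¹ = [[3, 5, -1], [-2, -5, 3], [-1, 1, -5]].

P = [[3, 5, -1], [-2, -5, 3], [-1, 1, -5]]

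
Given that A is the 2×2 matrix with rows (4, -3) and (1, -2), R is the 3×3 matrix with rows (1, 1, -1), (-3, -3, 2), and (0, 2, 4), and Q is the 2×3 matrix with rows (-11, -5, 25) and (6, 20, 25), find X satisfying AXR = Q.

Isolating X: multiply by A⁻¹ from the left and R⁻¹ from the right, so X = A⁻¹QR⁻¹.
A has determinant -5; A⁻¹ = [[2/5, -3/5], [1/5, -4/5]].
R has determinant 2; R⁻¹ = [[-8, -3, -1/2], [6, 2, 1/2], [-3, -1, 0]].
A⁻¹Q = [[-8, -14, -5], [-7, -17, -15]].
X = (A⁻¹Q)R⁻¹ = [[-5, 1, -3], [-1, 2, -5]].

X = [[-5, 1, -3], [-1, 2, -5]]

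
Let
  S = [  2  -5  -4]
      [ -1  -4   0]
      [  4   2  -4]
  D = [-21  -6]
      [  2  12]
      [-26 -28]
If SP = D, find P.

P = [[-6, -4], [1, -2], [1, 2]]

S is on the left of P, so left-multiply by S⁻¹: P = S⁻¹D.
det S = -4, so S⁻¹ = [[-4, 7, 4], [1, -2, -1], [-7/2, 6, 13/4]].
P = S⁻¹D = [[-4, 7, 4], [1, -2, -1], [-7/2, 6, 13/4]] · [[-21, -6], [2, 12], [-26, -28]] = [[-6, -4], [1, -2], [1, 2]].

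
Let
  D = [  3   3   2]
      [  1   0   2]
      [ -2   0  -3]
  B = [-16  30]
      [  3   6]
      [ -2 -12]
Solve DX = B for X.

X = [[-5, 6], [-3, 4], [4, 0]]

Left-multiplying both sides by D⁻¹ gives X = D⁻¹B.
D has determinant -3; D⁻¹ = [[0, -3, -2], [1/3, 5/3, 4/3], [0, 2, 1]].
X = D⁻¹B = [[0, -3, -2], [1/3, 5/3, 4/3], [0, 2, 1]] · [[-16, 30], [3, 6], [-2, -12]] = [[-5, 6], [-3, 4], [4, 0]].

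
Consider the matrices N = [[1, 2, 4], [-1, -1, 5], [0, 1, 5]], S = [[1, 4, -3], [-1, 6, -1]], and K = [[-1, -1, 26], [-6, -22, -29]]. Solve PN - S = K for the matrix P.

P = [[2, 2, 1], [-5, 2, -4]]

PN = K + S = [[0, 3, 23], [-7, -16, -30]].
Since N sits to the right of P, P = (K + S)N⁻¹.
det N = -4, so N⁻¹ = [[5/2, 3/2, -7/2], [-5/4, -5/4, 9/4], [1/4, 1/4, -1/4]].
P = (K + S)N⁻¹ = [[2, 2, 1], [-5, 2, -4]].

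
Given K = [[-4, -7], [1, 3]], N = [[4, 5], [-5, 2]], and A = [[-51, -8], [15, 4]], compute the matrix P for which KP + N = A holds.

KP = A − N = [[-55, -13], [20, 2]].
K is on the left of P, so left-multiply by K⁻¹: P = K⁻¹(A − N).
K has determinant -5; K⁻¹ = [[-3/5, -7/5], [1/5, 4/5]].
P = K⁻¹(A − N) = [[5, 5], [5, -1]].

P = [[5, 5], [5, -1]]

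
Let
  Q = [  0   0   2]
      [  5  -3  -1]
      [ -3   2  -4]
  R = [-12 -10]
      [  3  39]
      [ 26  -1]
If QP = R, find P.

Left-multiplying both sides by Q⁻¹ gives P = Q⁻¹R.
det Q = 2, so Q⁻¹ = [[7, 2, 3], [23/2, 3, 5], [1/2, 0, 0]].
P = Q⁻¹R = [[7, 2, 3], [23/2, 3, 5], [1/2, 0, 0]] · [[-12, -10], [3, 39], [26, -1]] = [[0, 5], [1, -3], [-6, -5]].

P = [[0, 5], [1, -3], [-6, -5]]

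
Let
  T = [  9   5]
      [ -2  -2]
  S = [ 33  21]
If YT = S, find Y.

Y = [[3, -3]]

Right-multiplying both sides by T⁻¹ gives Y = ST⁻¹.
det T = -8; the adjugate gives T⁻¹ = [[1/4, 5/8], [-1/4, -9/8]].
Y = ST⁻¹ = [[33, 21]] · [[1/4, 5/8], [-1/4, -9/8]] = [[3, -3]].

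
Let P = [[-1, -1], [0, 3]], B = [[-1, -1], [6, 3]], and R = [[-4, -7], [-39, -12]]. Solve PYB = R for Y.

Y = [[-5, 2], [-5, -3]]

Y = P⁻¹RB⁻¹ (apply P⁻¹ on the left and B⁻¹ on the right).
P has determinant -3; P⁻¹ = [[-1, -1/3], [0, 1/3]].
det B = 3, so B⁻¹ = [[1, 1/3], [-2, -1/3]].
P⁻¹R = [[17, 11], [-13, -4]].
Y = (P⁻¹R)B⁻¹ = [[-5, 2], [-5, -3]].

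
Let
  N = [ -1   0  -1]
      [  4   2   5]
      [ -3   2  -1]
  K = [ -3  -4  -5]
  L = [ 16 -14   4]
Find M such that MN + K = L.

M = [[-4, 0, -5]]

MN = L − K = [[19, -10, 9]].
Since N sits to the right of M, M = (L − K)N⁻¹.
N has determinant -2; N⁻¹ = [[6, 1, -1], [11/2, 1, -1/2], [-7, -1, 1]].
M = (L − K)N⁻¹ = [[-4, 0, -5]].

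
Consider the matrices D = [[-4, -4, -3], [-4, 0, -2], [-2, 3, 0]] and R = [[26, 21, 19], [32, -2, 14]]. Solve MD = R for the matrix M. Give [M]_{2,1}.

-4

D is on the right of M, so right-multiply by D⁻¹: M = RD⁻¹.
D has determinant -4; D⁻¹ = [[-3/2, 9/4, -2], [-1, 3/2, -1], [3, -5, 4]].
M = RD⁻¹ = [[26, 21, 19], [32, -2, 14]] · [[-3/2, 9/4, -2], [-1, 3/2, -1], [3, -5, 4]] = [[-3, -5, 3], [-4, -1, -6]].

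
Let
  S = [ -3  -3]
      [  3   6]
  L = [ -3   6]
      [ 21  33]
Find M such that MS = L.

M = [[4, 3], [-3, 4]]

Right-multiplying both sides by S⁻¹ gives M = LS⁻¹.
S has determinant -9; S⁻¹ = [[-2/3, -1/3], [1/3, 1/3]].
M = LS⁻¹ = [[-3, 6], [21, 33]] · [[-2/3, -1/3], [1/3, 1/3]] = [[4, 3], [-3, 4]].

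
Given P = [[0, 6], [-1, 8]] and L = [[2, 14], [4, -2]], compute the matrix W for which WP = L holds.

Since P sits to the right of W, W = LP⁻¹.
det P = 6; the adjugate gives P⁻¹ = [[4/3, -1], [1/6, 0]].
W = LP⁻¹ = [[2, 14], [4, -2]] · [[4/3, -1], [1/6, 0]] = [[5, -2], [5, -4]].

W = [[5, -2], [5, -4]]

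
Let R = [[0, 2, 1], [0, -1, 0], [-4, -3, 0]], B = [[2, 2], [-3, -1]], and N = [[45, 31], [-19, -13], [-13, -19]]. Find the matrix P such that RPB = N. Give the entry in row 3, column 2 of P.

-1

Left-multiply by R⁻¹ and right-multiply by B⁻¹: P = R⁻¹NB⁻¹.
R has determinant -4; R⁻¹ = [[0, 3/4, -1/4], [0, -1, 0], [1, 2, 0]].
det B = 4; the adjugate gives B⁻¹ = [[-1/4, -1/2], [3/4, 1/2]].
R⁻¹N = [[-11, -5], [19, 13], [7, 5]].
P = (R⁻¹N)B⁻¹ = [[-1, 3], [5, -3], [2, -1]].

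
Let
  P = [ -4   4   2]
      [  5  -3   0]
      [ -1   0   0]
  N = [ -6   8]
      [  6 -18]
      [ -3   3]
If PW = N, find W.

W = [[3, -3], [3, 1], [-3, -4]]

Since P multiplies W on the left, W = P⁻¹N.
P has determinant -6; P⁻¹ = [[0, 0, -1], [0, -1/3, -5/3], [1/2, 2/3, 4/3]].
W = P⁻¹N = [[0, 0, -1], [0, -1/3, -5/3], [1/2, 2/3, 4/3]] · [[-6, 8], [6, -18], [-3, 3]] = [[3, -3], [3, 1], [-3, -4]].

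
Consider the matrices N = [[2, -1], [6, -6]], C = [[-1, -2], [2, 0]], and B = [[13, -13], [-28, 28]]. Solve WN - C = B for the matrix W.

WN = B + C = [[12, -15], [-26, 28]].
Right-multiplying both sides by N⁻¹ gives W = (B + C)N⁻¹.
det N = -6; the adjugate gives N⁻¹ = [[1, -1/6], [1, -1/3]].
W = (B + C)N⁻¹ = [[-3, 3], [2, -5]].

W = [[-3, 3], [2, -5]]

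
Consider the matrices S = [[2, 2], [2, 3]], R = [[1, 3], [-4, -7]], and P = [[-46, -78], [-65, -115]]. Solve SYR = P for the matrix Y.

Left-multiply by S⁻¹ and right-multiply by R⁻¹: Y = S⁻¹PR⁻¹.
S has determinant 2; S⁻¹ = [[3/2, -1], [-1, 1]].
det R = 5, so R⁻¹ = [[-7/5, -3/5], [4/5, 1/5]].
S⁻¹P = [[-4, -2], [-19, -37]].
Y = (S⁻¹P)R⁻¹ = [[4, 2], [-3, 4]].

Y = [[4, 2], [-3, 4]]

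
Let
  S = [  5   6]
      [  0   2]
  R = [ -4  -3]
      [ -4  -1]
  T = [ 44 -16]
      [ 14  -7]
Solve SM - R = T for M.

SM = T + R = [[40, -19], [10, -8]].
S is on the left of M, so left-multiply by S⁻¹: M = S⁻¹(T + R).
S has determinant 10; S⁻¹ = [[1/5, -3/5], [0, 1/2]].
M = S⁻¹(T + R) = [[2, 1], [5, -4]].

M = [[2, 1], [5, -4]]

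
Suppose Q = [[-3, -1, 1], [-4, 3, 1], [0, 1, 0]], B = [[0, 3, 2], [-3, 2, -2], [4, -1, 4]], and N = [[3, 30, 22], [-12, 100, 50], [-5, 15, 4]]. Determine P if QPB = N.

Isolating P: multiply by Q⁻¹ from the left and B⁻¹ from the right, so P = Q⁻¹NB⁻¹.
det Q = -1; the adjugate gives Q⁻¹ = [[1, -1, 4], [0, 0, 1], [4, -3, 13]].
B has determinant 2; B⁻¹ = [[3, -7, -5], [2, -4, -3], [-5/2, 6, 9/2]].
Q⁻¹N = [[-5, -10, -12], [-5, 15, 4], [-17, 15, -10]].
P = (Q⁻¹N)B⁻¹ = [[-5, 3, 1], [5, -1, -2], [4, -1, -5]].

P = [[-5, 3, 1], [5, -1, -2], [4, -1, -5]]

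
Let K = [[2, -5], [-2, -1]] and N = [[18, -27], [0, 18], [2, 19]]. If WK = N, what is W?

Since K sits to the right of W, W = NK⁻¹.
K has determinant -12; K⁻¹ = [[1/12, -5/12], [-1/6, -1/6]].
W = NK⁻¹ = [[18, -27], [0, 18], [2, 19]] · [[1/12, -5/12], [-1/6, -1/6]] = [[6, -3], [-3, -3], [-3, -4]].

W = [[6, -3], [-3, -3], [-3, -4]]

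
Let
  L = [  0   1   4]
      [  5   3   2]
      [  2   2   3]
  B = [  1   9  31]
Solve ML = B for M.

Since L sits to the right of M, M = BL⁻¹.
det L = 5; the adjugate gives L⁻¹ = [[1, 1, -2], [-11/5, -8/5, 4], [4/5, 2/5, -1]].
M = BL⁻¹ = [[1, 9, 31]] · [[1, 1, -2], [-11/5, -8/5, 4], [4/5, 2/5, -1]] = [[6, -1, 3]].

M = [[6, -1, 3]]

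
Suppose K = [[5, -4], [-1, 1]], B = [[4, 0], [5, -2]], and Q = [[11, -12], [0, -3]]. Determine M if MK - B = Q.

M = [[3, 0], [0, -5]]

MK = Q + B = [[15, -12], [5, -5]].
Right-multiplying both sides by K⁻¹ gives M = (Q + B)K⁻¹.
det K = 1, so K⁻¹ = [[1, 4], [1, 5]].
M = (Q + B)K⁻¹ = [[3, 0], [0, -5]].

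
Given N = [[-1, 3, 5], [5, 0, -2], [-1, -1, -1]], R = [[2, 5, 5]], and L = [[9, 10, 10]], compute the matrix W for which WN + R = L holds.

W = [[2, 2, 1]]

WN = L − R = [[7, 5, 5]].
Right-multiplying both sides by N⁻¹ gives W = (L − R)N⁻¹.
N has determinant -2; N⁻¹ = [[1, 1, 3], [-7/2, -3, -23/2], [5/2, 2, 15/2]].
W = (L − R)N⁻¹ = [[2, 2, 1]].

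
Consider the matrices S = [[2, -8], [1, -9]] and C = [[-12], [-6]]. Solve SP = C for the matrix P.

Since S multiplies P on the left, P = S⁻¹C.
det S = -10; the adjugate gives S⁻¹ = [[9/10, -4/5], [1/10, -1/5]].
P = S⁻¹C = [[9/10, -4/5], [1/10, -1/5]] · [[-12], [-6]] = [[-6], [0]].

P = [[-6], [0]]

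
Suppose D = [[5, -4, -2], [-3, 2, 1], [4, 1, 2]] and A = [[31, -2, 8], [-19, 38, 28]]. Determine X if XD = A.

X = [[5, 6, 6], [-5, 6, 6]]

Right-multiplying both sides by D⁻¹ gives X = AD⁻¹.
D has determinant -3; D⁻¹ = [[-1, -2, 0], [-10/3, -6, -1/3], [11/3, 7, 2/3]].
X = AD⁻¹ = [[31, -2, 8], [-19, 38, 28]] · [[-1, -2, 0], [-10/3, -6, -1/3], [11/3, 7, 2/3]] = [[5, 6, 6], [-5, 6, 6]].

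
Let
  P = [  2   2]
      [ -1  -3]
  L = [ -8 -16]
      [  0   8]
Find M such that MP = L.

P is on the right of M, so right-multiply by P⁻¹: M = LP⁻¹.
det P = -4; the adjugate gives P⁻¹ = [[3/4, 1/2], [-1/4, -1/2]].
M = LP⁻¹ = [[-8, -16], [0, 8]] · [[3/4, 1/2], [-1/4, -1/2]] = [[-2, 4], [-2, -4]].

M = [[-2, 4], [-2, -4]]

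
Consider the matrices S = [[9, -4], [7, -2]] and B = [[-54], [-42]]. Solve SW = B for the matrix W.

W = [[-6], [0]]

S is on the left of W, so left-multiply by S⁻¹: W = S⁻¹B.
det S = 10; the adjugate gives S⁻¹ = [[-1/5, 2/5], [-7/10, 9/10]].
W = S⁻¹B = [[-1/5, 2/5], [-7/10, 9/10]] · [[-54], [-42]] = [[-6], [0]].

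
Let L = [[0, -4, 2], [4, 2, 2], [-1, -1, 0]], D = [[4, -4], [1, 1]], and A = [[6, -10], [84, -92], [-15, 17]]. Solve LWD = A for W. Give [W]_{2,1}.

2

Left-multiply by L⁻¹ and right-multiply by D⁻¹: W = L⁻¹AD⁻¹.
det L = 4; the adjugate gives L⁻¹ = [[1/2, -1/2, -3], [-1/2, 1/2, 2], [-1/2, 1, 4]].
det D = 8; the adjugate gives D⁻¹ = [[1/8, 1/2], [-1/8, 1/2]].
L⁻¹A = [[6, -10], [9, -7], [21, -19]].
W = (L⁻¹A)D⁻¹ = [[2, -2], [2, 1], [5, 1]].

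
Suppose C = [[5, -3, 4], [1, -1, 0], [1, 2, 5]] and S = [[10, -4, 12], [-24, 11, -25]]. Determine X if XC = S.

C is on the right of X, so right-multiply by C⁻¹: X = SC⁻¹.
C has determinant 2; C⁻¹ = [[-5/2, 23/2, 2], [-5/2, 21/2, 2], [3/2, -13/2, -1]].
X = SC⁻¹ = [[10, -4, 12], [-24, 11, -25]] · [[-5/2, 23/2, 2], [-5/2, 21/2, 2], [3/2, -13/2, -1]] = [[3, -5, 0], [-5, 2, -1]].

X = [[3, -5, 0], [-5, 2, -1]]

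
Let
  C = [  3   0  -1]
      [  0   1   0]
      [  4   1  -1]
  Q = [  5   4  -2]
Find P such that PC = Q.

P = [[3, 5, -1]]

Since C sits to the right of P, P = QC⁻¹.
det C = 1; the adjugate gives C⁻¹ = [[-1, -1, 1], [0, 1, 0], [-4, -3, 3]].
P = QC⁻¹ = [[5, 4, -2]] · [[-1, -1, 1], [0, 1, 0], [-4, -3, 3]] = [[3, 5, -1]].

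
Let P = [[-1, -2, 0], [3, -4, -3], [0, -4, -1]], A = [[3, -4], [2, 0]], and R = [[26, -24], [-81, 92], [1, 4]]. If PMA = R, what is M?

Left-multiply by P⁻¹ and right-multiply by A⁻¹: M = P⁻¹RA⁻¹.
P has determinant 2; P⁻¹ = [[-4, -1, 3], [3/2, 1/2, -3/2], [-6, -2, 5]].
det A = 8, so A⁻¹ = [[0, 1/2], [-1/4, 3/8]].
P⁻¹R = [[-20, 16], [-3, 4], [11, -20]].
M = (P⁻¹R)A⁻¹ = [[-4, -4], [-1, 0], [5, -2]].

M = [[-4, -4], [-1, 0], [5, -2]]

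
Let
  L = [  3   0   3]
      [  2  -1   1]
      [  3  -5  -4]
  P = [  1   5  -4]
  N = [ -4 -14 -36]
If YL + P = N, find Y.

YL = N − P = [[-5, -19, -32]].
L is on the right of Y, so right-multiply by L⁻¹: Y = (N − P)L⁻¹.
det L = 6, so L⁻¹ = [[3/2, -5/2, 1/2], [11/6, -7/2, 1/2], [-7/6, 5/2, -1/2]].
Y = (N − P)L⁻¹ = [[-5, -1, 4]].

Y = [[-5, -1, 4]]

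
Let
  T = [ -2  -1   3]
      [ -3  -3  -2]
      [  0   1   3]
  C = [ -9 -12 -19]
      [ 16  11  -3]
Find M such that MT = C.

T is on the right of M, so right-multiply by T⁻¹: M = CT⁻¹.
det T = -4; the adjugate gives T⁻¹ = [[7/4, -3/2, -11/4], [-9/4, 3/2, 13/4], [3/4, -1/2, -3/4]].
M = CT⁻¹ = [[-9, -12, -19], [16, 11, -3]] · [[7/4, -3/2, -11/4], [-9/4, 3/2, 13/4], [3/4, -1/2, -3/4]] = [[-3, 5, 0], [1, -6, -6]].

M = [[-3, 5, 0], [1, -6, -6]]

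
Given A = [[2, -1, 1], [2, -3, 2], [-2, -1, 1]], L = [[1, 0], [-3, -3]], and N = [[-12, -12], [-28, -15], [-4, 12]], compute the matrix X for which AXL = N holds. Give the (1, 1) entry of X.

4

Isolating X: multiply by A⁻¹ from the left and L⁻¹ from the right, so X = A⁻¹NL⁻¹.
det A = -4, so A⁻¹ = [[1/4, 0, -1/4], [3/2, -1, 1/2], [2, -1, 1]].
det L = -3; the adjugate gives L⁻¹ = [[1, 0], [-1, -1/3]].
A⁻¹N = [[-2, -6], [8, 3], [0, 3]].
X = (A⁻¹N)L⁻¹ = [[4, 2], [5, -1], [-3, -1]].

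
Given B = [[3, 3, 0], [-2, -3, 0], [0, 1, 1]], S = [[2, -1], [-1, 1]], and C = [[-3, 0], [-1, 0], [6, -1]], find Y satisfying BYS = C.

Y = B⁻¹CS⁻¹ (apply B⁻¹ on the left and S⁻¹ on the right).
B has determinant -3; B⁻¹ = [[1, 1, 0], [-2/3, -1, 0], [2/3, 1, 1]].
det S = 1; the adjugate gives S⁻¹ = [[1, 1], [1, 2]].
B⁻¹C = [[-4, 0], [3, 0], [3, -1]].
Y = (B⁻¹C)S⁻¹ = [[-4, -4], [3, 3], [2, 1]].

Y = [[-4, -4], [3, 3], [2, 1]]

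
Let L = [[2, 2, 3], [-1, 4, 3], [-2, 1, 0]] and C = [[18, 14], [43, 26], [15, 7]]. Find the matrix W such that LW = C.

Since L multiplies W on the left, W = L⁻¹C.
L has determinant 3; L⁻¹ = [[-1, 1, -2], [-2, 2, -3], [7/3, -2, 10/3]].
W = L⁻¹C = [[-1, 1, -2], [-2, 2, -3], [7/3, -2, 10/3]] · [[18, 14], [43, 26], [15, 7]] = [[-5, -2], [5, 3], [6, 4]].

W = [[-5, -2], [5, 3], [6, 4]]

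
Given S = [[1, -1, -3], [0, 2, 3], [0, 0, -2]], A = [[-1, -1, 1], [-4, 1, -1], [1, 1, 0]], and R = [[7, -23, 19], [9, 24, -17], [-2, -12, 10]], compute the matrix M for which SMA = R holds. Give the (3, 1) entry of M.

Isolating M: multiply by S⁻¹ from the left and A⁻¹ from the right, so M = S⁻¹RA⁻¹.
det S = -4, so S⁻¹ = [[1, 1/2, -3/4], [0, 1/2, 3/4], [0, 0, -1/2]].
A has determinant -5; A⁻¹ = [[-1/5, -1/5, 0], [1/5, 1/5, 1], [1, 0, 1]].
S⁻¹R = [[13, -2, 3], [3, 3, -1], [1, 6, -5]].
M = (S⁻¹R)A⁻¹ = [[0, -3, 1], [-1, 0, 2], [-4, 1, 1]].

-4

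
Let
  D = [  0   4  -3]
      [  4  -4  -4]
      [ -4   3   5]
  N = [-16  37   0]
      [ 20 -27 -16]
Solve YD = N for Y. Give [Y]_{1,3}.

-1

Right-multiplying both sides by D⁻¹ gives Y = ND⁻¹.
det D = -4, so D⁻¹ = [[2, 29/4, 7], [1, 3, 3], [1, 4, 4]].
Y = ND⁻¹ = [[-16, 37, 0], [20, -27, -16]] · [[2, 29/4, 7], [1, 3, 3], [1, 4, 4]] = [[5, -5, -1], [-3, 0, -5]].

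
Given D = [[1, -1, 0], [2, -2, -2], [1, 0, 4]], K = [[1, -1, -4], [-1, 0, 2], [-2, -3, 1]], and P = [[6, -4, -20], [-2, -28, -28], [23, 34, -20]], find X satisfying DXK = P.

X = [[0, 1, 2], [-4, 3, 2], [2, 3, -4]]

Isolating X: multiply by D⁻¹ from the left and K⁻¹ from the right, so X = D⁻¹PK⁻¹.
det D = 2; the adjugate gives D⁻¹ = [[-4, 2, 1], [-5, 2, 1], [1, -1/2, 0]].
det K = -3, so K⁻¹ = [[-2, -13/3, 2/3], [1, 7/3, -2/3], [-1, -5/3, 1/3]].
D⁻¹P = [[-5, -6, 4], [-11, -2, 24], [7, 10, -6]].
X = (D⁻¹P)K⁻¹ = [[0, 1, 2], [-4, 3, 2], [2, 3, -4]].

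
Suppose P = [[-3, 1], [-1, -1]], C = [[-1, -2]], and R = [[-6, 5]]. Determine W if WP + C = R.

W = [[3, -4]]

WP = R − C = [[-5, 7]].
Since P sits to the right of W, W = (R − C)P⁻¹.
det P = 4, so P⁻¹ = [[-1/4, -1/4], [1/4, -3/4]].
W = (R − C)P⁻¹ = [[3, -4]].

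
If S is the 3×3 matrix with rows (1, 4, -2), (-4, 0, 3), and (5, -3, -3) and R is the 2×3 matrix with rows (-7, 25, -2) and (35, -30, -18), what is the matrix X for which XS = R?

X = [[4, -1, -3], [-3, -2, 6]]

Right-multiplying both sides by S⁻¹ gives X = RS⁻¹.
det S = -3, so S⁻¹ = [[-3, -6, -4], [-1, -7/3, -5/3], [-4, -23/3, -16/3]].
X = RS⁻¹ = [[-7, 25, -2], [35, -30, -18]] · [[-3, -6, -4], [-1, -7/3, -5/3], [-4, -23/3, -16/3]] = [[4, -1, -3], [-3, -2, 6]].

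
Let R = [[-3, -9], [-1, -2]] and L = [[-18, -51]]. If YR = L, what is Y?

Y = [[5, 3]]

Since R sits to the right of Y, Y = LR⁻¹.
R has determinant -3; R⁻¹ = [[2/3, -3], [-1/3, 1]].
Y = LR⁻¹ = [[-18, -51]] · [[2/3, -3], [-1/3, 1]] = [[5, 3]].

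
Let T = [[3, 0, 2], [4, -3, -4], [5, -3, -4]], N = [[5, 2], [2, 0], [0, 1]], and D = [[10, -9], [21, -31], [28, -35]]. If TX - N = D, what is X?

TX = D + N = [[15, -7], [23, -31], [28, -34]].
Left-multiplying both sides by T⁻¹ gives X = T⁻¹(D + N).
det T = 6, so T⁻¹ = [[0, -1, 1], [-2/3, -11/3, 10/3], [1/2, 3/2, -3/2]].
X = T⁻¹(D + N) = [[5, -3], [-1, 5], [0, 1]].

X = [[5, -3], [-1, 5], [0, 1]]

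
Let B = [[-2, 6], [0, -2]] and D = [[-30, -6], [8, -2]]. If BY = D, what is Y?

B is on the left of Y, so left-multiply by B⁻¹: Y = B⁻¹D.
det B = 4, so B⁻¹ = [[-1/2, -3/2], [0, -1/2]].
Y = B⁻¹D = [[-1/2, -3/2], [0, -1/2]] · [[-30, -6], [8, -2]] = [[3, 6], [-4, 1]].

Y = [[3, 6], [-4, 1]]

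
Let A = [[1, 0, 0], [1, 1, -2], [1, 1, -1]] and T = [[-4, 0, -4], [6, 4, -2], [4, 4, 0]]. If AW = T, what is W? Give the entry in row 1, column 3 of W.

Since A multiplies W on the left, W = A⁻¹T.
A has determinant 1; A⁻¹ = [[1, 0, 0], [-1, -1, 2], [0, -1, 1]].
W = A⁻¹T = [[1, 0, 0], [-1, -1, 2], [0, -1, 1]] · [[-4, 0, -4], [6, 4, -2], [4, 4, 0]] = [[-4, 0, -4], [6, 4, 6], [-2, 0, 2]].

-4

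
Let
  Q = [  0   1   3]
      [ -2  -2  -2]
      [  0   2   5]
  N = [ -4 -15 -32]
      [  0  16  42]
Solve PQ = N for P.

P = [[-1, 2, -5], [4, 0, 6]]

Q is on the right of P, so right-multiply by Q⁻¹: P = NQ⁻¹.
det Q = -2, so Q⁻¹ = [[3, -1/2, -2], [-5, 0, 3], [2, 0, -1]].
P = NQ⁻¹ = [[-4, -15, -32], [0, 16, 42]] · [[3, -1/2, -2], [-5, 0, 3], [2, 0, -1]] = [[-1, 2, -5], [4, 0, 6]].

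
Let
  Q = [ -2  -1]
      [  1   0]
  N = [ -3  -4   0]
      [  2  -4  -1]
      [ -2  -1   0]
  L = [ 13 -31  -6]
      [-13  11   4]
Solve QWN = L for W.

Left-multiply by Q⁻¹ and right-multiply by N⁻¹: W = Q⁻¹LN⁻¹.
det Q = 1; the adjugate gives Q⁻¹ = [[0, 1], [-1, -2]].
det N = -5; the adjugate gives N⁻¹ = [[1/5, 0, -4/5], [-2/5, 0, 3/5], [2, -1, -4]].
Q⁻¹L = [[-13, 11, 4], [13, 9, -2]].
W = (Q⁻¹L)N⁻¹ = [[1, -4, 1], [-5, 2, 3]].

W = [[1, -4, 1], [-5, 2, 3]]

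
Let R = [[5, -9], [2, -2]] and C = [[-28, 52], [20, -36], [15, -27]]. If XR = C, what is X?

R is on the right of X, so right-multiply by R⁻¹: X = CR⁻¹.
det R = 8; the adjugate gives R⁻¹ = [[-1/4, 9/8], [-1/4, 5/8]].
X = CR⁻¹ = [[-28, 52], [20, -36], [15, -27]] · [[-1/4, 9/8], [-1/4, 5/8]] = [[-6, 1], [4, 0], [3, 0]].

X = [[-6, 1], [4, 0], [3, 0]]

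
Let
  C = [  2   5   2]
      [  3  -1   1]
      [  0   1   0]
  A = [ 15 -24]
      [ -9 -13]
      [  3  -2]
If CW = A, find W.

Since C multiplies W on the left, W = C⁻¹A.
det C = 4; the adjugate gives C⁻¹ = [[-1/4, 1/2, 7/4], [0, 0, 1], [3/4, -1/2, -17/4]].
W = C⁻¹A = [[-1/4, 1/2, 7/4], [0, 0, 1], [3/4, -1/2, -17/4]] · [[15, -24], [-9, -13], [3, -2]] = [[-3, -4], [3, -2], [3, -3]].

W = [[-3, -4], [3, -2], [3, -3]]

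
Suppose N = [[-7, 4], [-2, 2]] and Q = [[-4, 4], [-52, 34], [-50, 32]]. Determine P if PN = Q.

Since N sits to the right of P, P = QN⁻¹.
det N = -6; the adjugate gives N⁻¹ = [[-1/3, 2/3], [-1/3, 7/6]].
P = QN⁻¹ = [[-4, 4], [-52, 34], [-50, 32]] · [[-1/3, 2/3], [-1/3, 7/6]] = [[0, 2], [6, 5], [6, 4]].

P = [[0, 2], [6, 5], [6, 4]]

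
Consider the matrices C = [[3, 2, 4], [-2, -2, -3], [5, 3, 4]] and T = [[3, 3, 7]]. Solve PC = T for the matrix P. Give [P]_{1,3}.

-1

Right-multiplying both sides by C⁻¹ gives P = TC⁻¹.
C has determinant 5; C⁻¹ = [[1/5, 4/5, 2/5], [-7/5, -8/5, 1/5], [4/5, 1/5, -2/5]].
P = TC⁻¹ = [[3, 3, 7]] · [[1/5, 4/5, 2/5], [-7/5, -8/5, 1/5], [4/5, 1/5, -2/5]] = [[2, -1, -1]].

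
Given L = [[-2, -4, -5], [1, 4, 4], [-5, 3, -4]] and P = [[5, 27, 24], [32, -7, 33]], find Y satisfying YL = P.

Y = [[-4, 2, 1], [-5, -3, -5]]

Since L sits to the right of Y, Y = PL⁻¹.
det L = 5; the adjugate gives L⁻¹ = [[-28/5, -31/5, 4/5], [-16/5, -17/5, 3/5], [23/5, 26/5, -4/5]].
Y = PL⁻¹ = [[5, 27, 24], [32, -7, 33]] · [[-28/5, -31/5, 4/5], [-16/5, -17/5, 3/5], [23/5, 26/5, -4/5]] = [[-4, 2, 1], [-5, -3, -5]].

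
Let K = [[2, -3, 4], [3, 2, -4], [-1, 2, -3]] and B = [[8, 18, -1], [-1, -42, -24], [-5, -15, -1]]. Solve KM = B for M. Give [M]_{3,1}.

Since K multiplies M on the left, M = K⁻¹B.
K has determinant -3; K⁻¹ = [[-2/3, 1/3, -4/3], [-13/3, 2/3, -20/3], [-8/3, 1/3, -13/3]].
M = K⁻¹B = [[-2/3, 1/3, -4/3], [-13/3, 2/3, -20/3], [-8/3, 1/3, -13/3]] · [[8, 18, -1], [-1, -42, -24], [-5, -15, -1]] = [[1, -6, -6], [-2, -6, -5], [0, 3, -1]].

0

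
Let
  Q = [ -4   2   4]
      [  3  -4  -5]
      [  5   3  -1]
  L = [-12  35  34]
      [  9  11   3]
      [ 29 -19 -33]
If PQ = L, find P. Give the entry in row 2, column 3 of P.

1

Right-multiplying both sides by Q⁻¹ gives P = LQ⁻¹.
det Q = -4, so Q⁻¹ = [[-19/4, -7/2, -3/2], [11/2, 4, 2], [-29/4, -11/2, -5/2]].
P = LQ⁻¹ = [[-12, 35, 34], [9, 11, 3], [29, -19, -33]] · [[-19/4, -7/2, -3/2], [11/2, 4, 2], [-29/4, -11/2, -5/2]] = [[3, -5, 3], [-4, -4, 1], [-3, 4, 1]].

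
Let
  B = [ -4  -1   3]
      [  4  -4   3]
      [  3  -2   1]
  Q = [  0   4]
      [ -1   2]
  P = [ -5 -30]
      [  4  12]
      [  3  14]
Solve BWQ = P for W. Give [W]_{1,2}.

Isolating W: multiply by B⁻¹ from the left and Q⁻¹ from the right, so W = B⁻¹PQ⁻¹.
det B = -1, so B⁻¹ = [[-2, 5, -9], [-5, 13, -24], [-4, 11, -20]].
det Q = 4; the adjugate gives Q⁻¹ = [[1/2, -1], [1/4, 0]].
B⁻¹P = [[3, -6], [5, -30], [4, -28]].
W = (B⁻¹P)Q⁻¹ = [[0, -3], [-5, -5], [-5, -4]].

-3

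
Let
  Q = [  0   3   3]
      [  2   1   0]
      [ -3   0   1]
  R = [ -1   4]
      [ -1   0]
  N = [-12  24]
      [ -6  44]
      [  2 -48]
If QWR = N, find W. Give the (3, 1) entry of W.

-3

Isolating W: multiply by Q⁻¹ from the left and R⁻¹ from the right, so W = Q⁻¹NR⁻¹.
det Q = 3; the adjugate gives Q⁻¹ = [[1/3, -1, -1], [-2/3, 3, 2], [1, -3, -2]].
det R = 4; the adjugate gives R⁻¹ = [[0, -1], [1/4, -1/4]].
Q⁻¹N = [[0, 12], [-6, 20], [2, -12]].
W = (Q⁻¹N)R⁻¹ = [[3, -3], [5, 1], [-3, 1]].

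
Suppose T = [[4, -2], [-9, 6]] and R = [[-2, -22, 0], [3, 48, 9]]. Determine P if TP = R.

P = [[-1, -6, 3], [-1, -1, 6]]

T is on the left of P, so left-multiply by T⁻¹: P = T⁻¹R.
T has determinant 6; T⁻¹ = [[1, 1/3], [3/2, 2/3]].
P = T⁻¹R = [[1, 1/3], [3/2, 2/3]] · [[-2, -22, 0], [3, 48, 9]] = [[-1, -6, 3], [-1, -1, 6]].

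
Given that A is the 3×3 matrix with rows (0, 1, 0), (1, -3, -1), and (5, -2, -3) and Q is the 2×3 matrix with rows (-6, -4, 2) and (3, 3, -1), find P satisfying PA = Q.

P = [[4, 4, -2], [-1, -2, 1]]

Right-multiplying both sides by A⁻¹ gives P = QA⁻¹.
det A = -2; the adjugate gives A⁻¹ = [[-7/2, -3/2, 1/2], [1, 0, 0], [-13/2, -5/2, 1/2]].
P = QA⁻¹ = [[-6, -4, 2], [3, 3, -1]] · [[-7/2, -3/2, 1/2], [1, 0, 0], [-13/2, -5/2, 1/2]] = [[4, 4, -2], [-1, -2, 1]].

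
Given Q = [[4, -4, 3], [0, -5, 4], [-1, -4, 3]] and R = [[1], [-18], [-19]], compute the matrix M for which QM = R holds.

Q is on the left of M, so left-multiply by Q⁻¹: M = Q⁻¹R.
Q has determinant 5; Q⁻¹ = [[1/5, 0, -1/5], [-4/5, 3, -16/5], [-1, 4, -4]].
M = Q⁻¹R = [[1/5, 0, -1/5], [-4/5, 3, -16/5], [-1, 4, -4]] · [[1], [-18], [-19]] = [[4], [6], [3]].

M = [[4], [6], [3]]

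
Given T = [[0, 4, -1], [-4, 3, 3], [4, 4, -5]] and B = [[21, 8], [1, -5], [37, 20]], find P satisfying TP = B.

T is on the left of P, so left-multiply by T⁻¹: P = T⁻¹B.
T has determinant -4; T⁻¹ = [[27/4, -4, -15/4], [2, -1, -1], [7, -4, -4]].
P = T⁻¹B = [[27/4, -4, -15/4], [2, -1, -1], [7, -4, -4]] · [[21, 8], [1, -5], [37, 20]] = [[-1, -1], [4, 1], [-5, -4]].

P = [[-1, -1], [4, 1], [-5, -4]]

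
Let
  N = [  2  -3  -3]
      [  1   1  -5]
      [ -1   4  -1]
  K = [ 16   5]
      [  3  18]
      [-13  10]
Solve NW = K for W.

W = [[5, 1], [-2, 2], [0, -3]]

Since N multiplies W on the left, W = N⁻¹K.
det N = 5, so N⁻¹ = [[19/5, -3, 18/5], [6/5, -1, 7/5], [1, -1, 1]].
W = N⁻¹K = [[19/5, -3, 18/5], [6/5, -1, 7/5], [1, -1, 1]] · [[16, 5], [3, 18], [-13, 10]] = [[5, 1], [-2, 2], [0, -3]].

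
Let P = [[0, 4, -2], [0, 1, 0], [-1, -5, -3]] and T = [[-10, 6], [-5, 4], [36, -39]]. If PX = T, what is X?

P is on the left of X, so left-multiply by P⁻¹: X = P⁻¹T.
P has determinant -2; P⁻¹ = [[3/2, -11, -1], [0, 1, 0], [-1/2, 2, 0]].
X = P⁻¹T = [[3/2, -11, -1], [0, 1, 0], [-1/2, 2, 0]] · [[-10, 6], [-5, 4], [36, -39]] = [[4, 4], [-5, 4], [-5, 5]].

X = [[4, 4], [-5, 4], [-5, 5]]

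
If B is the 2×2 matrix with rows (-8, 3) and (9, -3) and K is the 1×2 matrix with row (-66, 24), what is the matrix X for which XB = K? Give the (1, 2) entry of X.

-2

B is on the right of X, so right-multiply by B⁻¹: X = KB⁻¹.
det B = -3, so B⁻¹ = [[1, 1], [3, 8/3]].
X = KB⁻¹ = [[-66, 24]] · [[1, 1], [3, 8/3]] = [[6, -2]].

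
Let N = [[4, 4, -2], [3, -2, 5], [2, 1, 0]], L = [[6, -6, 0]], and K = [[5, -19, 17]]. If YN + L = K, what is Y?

YN = K − L = [[-1, -13, 17]].
Right-multiplying both sides by N⁻¹ gives Y = (K − L)N⁻¹.
det N = 6; the adjugate gives N⁻¹ = [[-5/6, -1/3, 8/3], [5/3, 2/3, -13/3], [7/6, 2/3, -10/3]].
Y = (K − L)N⁻¹ = [[-1, 3, -3]].

Y = [[-1, 3, -3]]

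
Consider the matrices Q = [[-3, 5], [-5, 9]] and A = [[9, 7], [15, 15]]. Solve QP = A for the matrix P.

Left-multiplying both sides by Q⁻¹ gives P = Q⁻¹A.
Q has determinant -2; Q⁻¹ = [[-9/2, 5/2], [-5/2, 3/2]].
P = Q⁻¹A = [[-9/2, 5/2], [-5/2, 3/2]] · [[9, 7], [15, 15]] = [[-3, 6], [0, 5]].

P = [[-3, 6], [0, 5]]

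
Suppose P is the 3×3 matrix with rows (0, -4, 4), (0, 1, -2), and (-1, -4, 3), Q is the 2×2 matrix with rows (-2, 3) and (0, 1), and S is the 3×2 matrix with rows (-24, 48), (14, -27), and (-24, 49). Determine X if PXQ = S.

X = [[-4, -4], [1, 0], [4, 3]]

X = P⁻¹SQ⁻¹ (apply P⁻¹ on the left and Q⁻¹ on the right).
P has determinant -4; P⁻¹ = [[5/4, 1, -1], [-1/2, -1, 0], [-1/4, -1, 0]].
Q has determinant -2; Q⁻¹ = [[-1/2, 3/2], [0, 1]].
P⁻¹S = [[8, -16], [-2, 3], [-8, 15]].
X = (P⁻¹S)Q⁻¹ = [[-4, -4], [1, 0], [4, 3]].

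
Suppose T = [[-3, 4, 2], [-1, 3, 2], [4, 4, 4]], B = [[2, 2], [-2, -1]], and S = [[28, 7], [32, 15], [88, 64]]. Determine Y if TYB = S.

Y = [[5, 1], [4, -2], [-4, -5]]

Isolating Y: multiply by T⁻¹ from the left and B⁻¹ from the right, so Y = T⁻¹SB⁻¹.
T has determinant 4; T⁻¹ = [[1, -2, 1/2], [3, -5, 1], [-4, 7, -5/4]].
det B = 2, so B⁻¹ = [[-1/2, -1], [1, 1]].
T⁻¹S = [[8, 9], [12, 10], [2, -3]].
Y = (T⁻¹S)B⁻¹ = [[5, 1], [4, -2], [-4, -5]].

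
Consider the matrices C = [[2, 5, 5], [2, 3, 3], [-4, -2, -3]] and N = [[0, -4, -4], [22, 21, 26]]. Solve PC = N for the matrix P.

Right-multiplying both sides by C⁻¹ gives P = NC⁻¹.
det C = 4; the adjugate gives C⁻¹ = [[-3/4, 5/4, 0], [-3/2, 7/2, 1], [2, -4, -1]].
P = NC⁻¹ = [[0, -4, -4], [22, 21, 26]] · [[-3/4, 5/4, 0], [-3/2, 7/2, 1], [2, -4, -1]] = [[-2, 2, 0], [4, -3, -5]].

P = [[-2, 2, 0], [4, -3, -5]]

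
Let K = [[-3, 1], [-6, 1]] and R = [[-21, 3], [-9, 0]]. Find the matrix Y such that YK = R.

K is on the right of Y, so right-multiply by K⁻¹: Y = RK⁻¹.
K has determinant 3; K⁻¹ = [[1/3, -1/3], [2, -1]].
Y = RK⁻¹ = [[-21, 3], [-9, 0]] · [[1/3, -1/3], [2, -1]] = [[-1, 4], [-3, 3]].

Y = [[-1, 4], [-3, 3]]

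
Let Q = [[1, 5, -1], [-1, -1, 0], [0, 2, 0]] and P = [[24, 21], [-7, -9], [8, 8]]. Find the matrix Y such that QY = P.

Q is on the left of Y, so left-multiply by Q⁻¹: Y = Q⁻¹P.
det Q = 2; the adjugate gives Q⁻¹ = [[0, -1, -1/2], [0, 0, 1/2], [-1, -1, 2]].
Y = Q⁻¹P = [[0, -1, -1/2], [0, 0, 1/2], [-1, -1, 2]] · [[24, 21], [-7, -9], [8, 8]] = [[3, 5], [4, 4], [-1, 4]].

Y = [[3, 5], [4, 4], [-1, 4]]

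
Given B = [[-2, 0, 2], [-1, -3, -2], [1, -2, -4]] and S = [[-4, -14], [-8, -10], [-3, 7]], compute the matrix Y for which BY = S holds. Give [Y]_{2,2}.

Left-multiplying both sides by B⁻¹ gives Y = B⁻¹S.
det B = -6, so B⁻¹ = [[-4/3, 2/3, -1], [1, -1, 1], [-5/6, 2/3, -1]].
Y = B⁻¹S = [[-4/3, 2/3, -1], [1, -1, 1], [-5/6, 2/3, -1]] · [[-4, -14], [-8, -10], [-3, 7]] = [[3, 5], [1, 3], [1, -2]].

3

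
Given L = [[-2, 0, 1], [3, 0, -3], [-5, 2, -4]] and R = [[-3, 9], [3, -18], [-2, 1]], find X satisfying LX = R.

Left-multiplying both sides by L⁻¹ gives X = L⁻¹R.
L has determinant -6; L⁻¹ = [[-1, -1/3, 0], [-9/2, -13/6, 1/2], [-1, -2/3, 0]].
X = L⁻¹R = [[-1, -1/3, 0], [-9/2, -13/6, 1/2], [-1, -2/3, 0]] · [[-3, 9], [3, -18], [-2, 1]] = [[2, -3], [6, -1], [1, 3]].

X = [[2, -3], [6, -1], [1, 3]]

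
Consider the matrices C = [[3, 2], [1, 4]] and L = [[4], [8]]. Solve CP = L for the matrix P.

P = [[0], [2]]

Left-multiplying both sides by C⁻¹ gives P = C⁻¹L.
C has determinant 10; C⁻¹ = [[2/5, -1/5], [-1/10, 3/10]].
P = C⁻¹L = [[2/5, -1/5], [-1/10, 3/10]] · [[4], [8]] = [[0], [2]].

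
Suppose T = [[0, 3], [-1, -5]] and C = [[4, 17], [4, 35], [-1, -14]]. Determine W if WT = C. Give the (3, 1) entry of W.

-3

T is on the right of W, so right-multiply by T⁻¹: W = CT⁻¹.
T has determinant 3; T⁻¹ = [[-5/3, -1], [1/3, 0]].
W = CT⁻¹ = [[4, 17], [4, 35], [-1, -14]] · [[-5/3, -1], [1/3, 0]] = [[-1, -4], [5, -4], [-3, 1]].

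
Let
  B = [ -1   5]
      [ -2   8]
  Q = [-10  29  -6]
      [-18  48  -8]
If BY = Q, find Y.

Since B multiplies Y on the left, Y = B⁻¹Q.
B has determinant 2; B⁻¹ = [[4, -5/2], [1, -1/2]].
Y = B⁻¹Q = [[4, -5/2], [1, -1/2]] · [[-10, 29, -6], [-18, 48, -8]] = [[5, -4, -4], [-1, 5, -2]].

Y = [[5, -4, -4], [-1, 5, -2]]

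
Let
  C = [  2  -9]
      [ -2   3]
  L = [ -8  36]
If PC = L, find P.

Since C sits to the right of P, P = LC⁻¹.
C has determinant -12; C⁻¹ = [[-1/4, -3/4], [-1/6, -1/6]].
P = LC⁻¹ = [[-8, 36]] · [[-1/4, -3/4], [-1/6, -1/6]] = [[-4, 0]].

P = [[-4, 0]]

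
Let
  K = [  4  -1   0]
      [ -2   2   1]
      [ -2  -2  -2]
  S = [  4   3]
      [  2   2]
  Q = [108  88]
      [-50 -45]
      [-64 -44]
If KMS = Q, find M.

Left-multiply by K⁻¹ and right-multiply by S⁻¹: M = K⁻¹QS⁻¹.
K has determinant -2; K⁻¹ = [[1, 1, 1/2], [3, 4, 2], [-4, -5, -3]].
S has determinant 2; S⁻¹ = [[1, -3/2], [-1, 2]].
K⁻¹Q = [[26, 21], [-4, -4], [10, 5]].
M = (K⁻¹Q)S⁻¹ = [[5, 3], [0, -2], [5, -5]].

M = [[5, 3], [0, -2], [5, -5]]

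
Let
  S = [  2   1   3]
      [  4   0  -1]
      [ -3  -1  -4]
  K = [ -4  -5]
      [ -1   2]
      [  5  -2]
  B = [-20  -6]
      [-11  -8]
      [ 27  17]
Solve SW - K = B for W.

W = [[-4, -2], [-4, -1], [-4, -2]]

SW = B + K = [[-24, -11], [-12, -6], [32, 15]].
S is on the left of W, so left-multiply by S⁻¹: W = S⁻¹(B + K).
det S = 5; the adjugate gives S⁻¹ = [[-1/5, 1/5, -1/5], [19/5, 1/5, 14/5], [-4/5, -1/5, -4/5]].
W = S⁻¹(B + K) = [[-4, -2], [-4, -1], [-4, -2]].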